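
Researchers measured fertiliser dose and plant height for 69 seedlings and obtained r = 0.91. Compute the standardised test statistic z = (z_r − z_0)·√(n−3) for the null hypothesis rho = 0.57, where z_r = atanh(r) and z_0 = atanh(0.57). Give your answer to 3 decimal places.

7.149

Fisher z: atanh(0.91) = 1.527524, atanh(0.57) = 0.647523
z = (z_r − z_0)·√(n−3) = (1.527524 − 0.647523)·√66 = 0.880001 · 8.124038 = 7.149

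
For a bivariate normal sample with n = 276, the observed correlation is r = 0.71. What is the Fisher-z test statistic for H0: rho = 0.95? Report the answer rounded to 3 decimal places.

z_r = atanh(0.71) = 0.887184,  z_0 = atanh(0.95) = 1.831781
SE = 1/√(n−3) = 1/√273 = 0.060523
z = (z_r − z_0)/SE = (0.887184 − 1.831781) / 0.060523 = -0.944597 / 0.060523 = -15.607

-15.607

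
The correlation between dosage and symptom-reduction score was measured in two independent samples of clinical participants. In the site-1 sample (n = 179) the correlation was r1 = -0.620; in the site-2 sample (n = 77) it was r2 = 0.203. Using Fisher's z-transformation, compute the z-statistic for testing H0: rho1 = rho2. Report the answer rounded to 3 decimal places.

-6.719

Fisher z-transforms: z1 = atanh(-0.620) = -0.725005, z2 = atanh(0.203) = 0.205860; difference d = -0.930865
Var(d) = 1/176 + 1/74 = 0.0056818 + 0.0135135 = 0.0191953
z = d/√Var(d) = -0.930865 / √0.0191953 = -0.930865 / 0.138547 = -6.719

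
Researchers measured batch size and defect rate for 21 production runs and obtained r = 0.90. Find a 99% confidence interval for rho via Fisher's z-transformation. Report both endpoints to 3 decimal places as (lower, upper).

Fisher z: z_r = atanh(r) = ½·ln((1+0.90)/(1−0.90)) = 1.472219
SE(z) = 1/√(n−3) = 1/√18 = 0.235702
99% ⇒ z* = 2.576; margin = 2.576·0.235702 = 0.607168
CI on z-scale: (0.865051, 2.079387)
Back-transform: tanh(0.865051) = 0.698851, tanh(2.079387) = 0.969227

(0.699, 0.969)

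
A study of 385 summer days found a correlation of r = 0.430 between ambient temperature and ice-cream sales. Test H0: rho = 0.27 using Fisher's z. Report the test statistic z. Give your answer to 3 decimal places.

3.577

z_r = atanh(0.430) = 0.459897,  z_0 = atanh(0.27) = 0.276864
SE = 1/√(n−3) = 1/√382 = 0.051164
z = (z_r − z_0)/SE = (0.459897 − 0.276864) / 0.051164 = 0.183033 / 0.051164 = 3.577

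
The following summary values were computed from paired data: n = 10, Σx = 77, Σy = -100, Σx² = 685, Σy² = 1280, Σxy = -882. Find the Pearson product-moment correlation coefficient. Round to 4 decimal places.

S_xy = nΣxy − ΣxΣy = 10·(-882) − 77·(-100) = -8820 − (-7700) = -1120
S_xx = nΣx² − (Σx)² = 10·685 − 77² = 6850 − 5929 = 921
S_yy = nΣy² − (Σy)² = 10·1280 − (-100)² = 12800 − 10000 = 2800
r = S_xy / √(S_xx·S_yy) = -1120 / √(921·2800) = -1120 / √2578800 = -1120 / 1605.8643 = -0.6974

-0.6974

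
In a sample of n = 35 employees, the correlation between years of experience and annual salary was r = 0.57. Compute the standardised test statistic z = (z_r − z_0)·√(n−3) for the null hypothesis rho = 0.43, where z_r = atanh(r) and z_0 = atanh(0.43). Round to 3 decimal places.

Fisher z: atanh(0.57) = 0.647523, atanh(0.43) = 0.459897
z = (z_r − z_0)·√(n−3) = (0.647523 − 0.459897)·√32 = 0.187626 · 5.656854 = 1.061

1.061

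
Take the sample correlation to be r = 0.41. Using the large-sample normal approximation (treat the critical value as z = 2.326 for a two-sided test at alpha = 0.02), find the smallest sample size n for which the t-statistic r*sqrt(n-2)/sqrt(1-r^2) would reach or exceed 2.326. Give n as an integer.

29

Need r·√(n−2)/√(1−r²) ≥ 2.326
√(n−2) ≥ 2.326·√(1−0.1681) / 0.41 = 2.326·0.912086 / 0.41 = 5.1744
n−2 ≥ 26.7744  ⇒  n ≥ 28.7744
Smallest integer n = 29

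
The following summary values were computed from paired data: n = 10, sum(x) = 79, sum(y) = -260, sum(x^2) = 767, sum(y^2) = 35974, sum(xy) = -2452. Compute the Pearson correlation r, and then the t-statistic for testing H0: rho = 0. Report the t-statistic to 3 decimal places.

-0.562

S_xy = nΣxy − ΣxΣy = 10·(-2452) − 79·(-260) = -24520 − (-20540) = -3980
S_xx = nΣx² − (Σx)² = 10·767 − 79² = 7670 − 6241 = 1429
S_yy = nΣy² − (Σy)² = 10·35974 − (-260)² = 359740 − 67600 = 292140
r = S_xy / √(S_xx·S_yy) = -3980 / √(1429·292140) = -3980 / √417468060 = -3980 / 20432.0351 = -0.1948
t = r·√(n−2)/√(1−r²) = -0.1948·√8 / √(1−0.037947) = -0.550978 / 0.980843 = -0.562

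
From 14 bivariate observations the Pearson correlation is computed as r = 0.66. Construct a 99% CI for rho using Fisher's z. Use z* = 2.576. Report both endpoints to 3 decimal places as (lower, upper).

(0.016, 0.917)

Fisher z: z_r = atanh(r) = ½·ln((1+0.66)/(1−0.66)) = 0.792814
SE(z) = 1/√(n−3) = 1/√11 = 0.301511
99% ⇒ z* = 2.576; margin = 2.576·0.301511 = 0.776692
CI on z-scale: (0.016122, 1.569506)
Back-transform: tanh(0.016122) = 0.016121, tanh(1.569506) = 0.916947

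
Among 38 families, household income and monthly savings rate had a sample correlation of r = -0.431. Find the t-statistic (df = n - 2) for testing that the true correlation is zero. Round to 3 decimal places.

t = r·√(n−2) / √(1−r²) with r = -0.431, n = 38
  = -0.431·√36 / √(1 − 0.185761)
  = -0.431·6.000000 / 0.902352
  = -2.586000 / 0.902352 = -2.866

-2.866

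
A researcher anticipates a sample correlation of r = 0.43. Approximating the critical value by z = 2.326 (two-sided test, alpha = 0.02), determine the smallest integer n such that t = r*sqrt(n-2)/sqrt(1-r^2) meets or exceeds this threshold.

26

Need r·√(n−2)/√(1−r²) ≥ 2.326
√(n−2) ≥ 2.326·√(1−0.1849) / 0.43 = 2.326·0.902829 / 0.43 = 4.8837
n−2 ≥ 23.8505  ⇒  n ≥ 25.8505
Smallest integer n = 26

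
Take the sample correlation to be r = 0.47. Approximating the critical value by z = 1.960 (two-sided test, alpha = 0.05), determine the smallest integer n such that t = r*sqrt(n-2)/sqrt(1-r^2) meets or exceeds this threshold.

r√(n−2)/√(1−r²) ≥ 1.960  ⇔  n−2 ≥ (1.960)²·(1−r²)/r²
(1−r²)/r² = (1−0.2209)/0.2209 = 3.5269
n ≥ 2 + 3.8416·3.5269 = 2 + 13.5489 = 15.5489
⌈15.5489⌉ = 16

16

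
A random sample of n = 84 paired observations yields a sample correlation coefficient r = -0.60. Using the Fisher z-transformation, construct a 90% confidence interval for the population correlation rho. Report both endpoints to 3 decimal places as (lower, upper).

z_r = atanh(-0.60) = -0.693147;  SE = 1/√(n−3) = 1/√81 = 0.111111
z-limits: -0.693147 ± 1.645·0.111111 = -0.693147 ± 0.182778 = [-0.875925, -0.510369]
ρ-limits: (tanh -0.875925, tanh -0.510369) = (-0.704, -0.470)

(-0.704, -0.470)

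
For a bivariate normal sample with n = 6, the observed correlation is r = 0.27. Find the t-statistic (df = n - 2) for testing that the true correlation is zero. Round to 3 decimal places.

1 − r² = 1 − 0.0729 = 0.9271;  √(1−r²) = 0.962860
√(n−2) = √4 = 2.000000
t = r·√(n−2)/√(1−r²) = 0.27 · 2.000000 / 0.962860 = 0.561

0.561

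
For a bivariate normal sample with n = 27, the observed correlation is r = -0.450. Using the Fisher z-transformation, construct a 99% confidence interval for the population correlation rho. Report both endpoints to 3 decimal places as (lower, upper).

z_r = atanh(-0.450) = -0.484700;  SE = 1/√(n−3) = 1/√24 = 0.204124
z-limits: -0.484700 ± 2.576·0.204124 = -0.484700 ± 0.525823 = [-1.010523, 0.041123]
ρ-limits: (tanh -1.010523, tanh 0.041123) = (-0.766, 0.041)

(-0.766, 0.041)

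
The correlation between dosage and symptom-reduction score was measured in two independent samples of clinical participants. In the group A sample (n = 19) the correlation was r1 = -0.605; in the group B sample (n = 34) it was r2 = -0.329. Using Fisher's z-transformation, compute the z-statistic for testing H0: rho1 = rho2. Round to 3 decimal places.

-1.167

z1 = atanh(-0.605) = -0.700997,  z2 = atanh(-0.329) = -0.341706
SE = √(1/(n1−3) + 1/(n2−3)) = √(1/16 + 1/31) = √(0.0625000 + 0.0322581) = √0.0947581 = 0.307828
z = (z1 − z2)/SE = (-0.700997 − (-0.341706)) / 0.307828 = -0.359291 / 0.307828 = -1.167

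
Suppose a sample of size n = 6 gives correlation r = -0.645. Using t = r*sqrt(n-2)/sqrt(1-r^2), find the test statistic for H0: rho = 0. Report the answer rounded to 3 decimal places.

1 − r² = 1 − 0.416025 = 0.583975;  √(1−r²) = 0.764183
√(n−2) = √4 = 2.000000
t = r·√(n−2)/√(1−r²) = -0.645 · 2.000000 / 0.764183 = -1.688

-1.688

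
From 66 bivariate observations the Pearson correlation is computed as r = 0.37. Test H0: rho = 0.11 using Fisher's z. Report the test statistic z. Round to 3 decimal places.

2.206

Fisher z: atanh(0.37) = 0.388423, atanh(0.11) = 0.110447
z = (z_r − z_0)·√(n−3) = (0.388423 − 0.110447)·√63 = 0.277976 · 7.937254 = 2.206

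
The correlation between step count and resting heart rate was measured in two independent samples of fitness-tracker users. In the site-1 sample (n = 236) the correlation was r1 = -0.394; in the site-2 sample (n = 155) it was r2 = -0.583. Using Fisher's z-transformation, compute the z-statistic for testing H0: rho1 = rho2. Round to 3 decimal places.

z1 = atanh(-0.394) = -0.416526,  z2 = atanh(-0.583) = -0.666995
SE = √(1/(n1−3) + 1/(n2−3)) = √(1/233 + 1/152) = √(0.0042918 + 0.0065789) = √0.0108707 = 0.104263
z = (z1 − z2)/SE = (-0.416526 − (-0.666995)) / 0.104263 = 0.250469 / 0.104263 = 2.402

2.402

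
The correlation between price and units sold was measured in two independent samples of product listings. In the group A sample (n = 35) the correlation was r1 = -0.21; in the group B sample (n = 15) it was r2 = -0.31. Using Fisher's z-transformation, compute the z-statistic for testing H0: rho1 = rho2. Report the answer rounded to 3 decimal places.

0.317

Fisher z-transforms: z1 = atanh(-0.21) = -0.213171, z2 = atanh(-0.31) = -0.320545; difference d = 0.107374
Var(d) = 1/32 + 1/12 = 0.0312500 + 0.0833333 = 0.1145833
z = d/√Var(d) = 0.107374 / √0.1145833 = 0.107374 / 0.338502 = 0.317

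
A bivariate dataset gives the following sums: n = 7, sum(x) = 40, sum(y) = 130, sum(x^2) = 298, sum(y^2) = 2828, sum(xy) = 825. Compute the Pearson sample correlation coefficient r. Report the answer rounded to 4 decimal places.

S_xy = nΣxy − ΣxΣy = 7·825 − 40·130 = 5775 − 5200 = 575
S_xx = nΣx² − (Σx)² = 7·298 − 40² = 2086 − 1600 = 486
S_yy = nΣy² − (Σy)² = 7·2828 − 130² = 19796 − 16900 = 2896
r = S_xy / √(S_xx·S_yy) = 575 / √(486·2896) = 575 / √1407456 = 575 / 1186.3625 = 0.4847

0.4847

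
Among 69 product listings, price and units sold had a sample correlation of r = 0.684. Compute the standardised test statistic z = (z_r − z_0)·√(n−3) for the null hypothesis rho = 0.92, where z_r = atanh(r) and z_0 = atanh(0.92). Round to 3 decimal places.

-6.113

z_r = atanh(0.684) = 0.836592,  z_0 = atanh(0.92) = 1.589027
SE = 1/√(n−3) = 1/√66 = 0.123091
z = (z_r − z_0)/SE = (0.836592 − 1.589027) / 0.123091 = -0.752435 / 0.123091 = -6.113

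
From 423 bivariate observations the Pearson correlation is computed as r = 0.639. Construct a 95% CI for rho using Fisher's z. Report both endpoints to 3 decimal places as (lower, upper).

(0.579, 0.692)

z_r = atanh(0.639) = 0.756482;  SE = 1/√(n−3) = 1/√420 = 0.048795
z-limits: 0.756482 ± 1.960·0.048795 = 0.756482 ± 0.095638 = [0.660844, 0.852120]
ρ-limits: (tanh 0.660844, tanh 0.852120) = (0.579, 0.692)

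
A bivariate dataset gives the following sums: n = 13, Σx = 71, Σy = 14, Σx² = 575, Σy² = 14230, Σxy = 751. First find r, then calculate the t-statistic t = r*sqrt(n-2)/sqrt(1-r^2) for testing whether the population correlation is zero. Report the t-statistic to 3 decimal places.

1.506

S_xy = nΣxy − ΣxΣy = 13·751 − 71·14 = 9763 − 994 = 8769
S_xx = nΣx² − (Σx)² = 13·575 − 71² = 7475 − 5041 = 2434
S_yy = nΣy² − (Σy)² = 13·14230 − 14² = 184990 − 196 = 184794
r = S_xy / √(S_xx·S_yy) = 8769 / √(2434·184794) = 8769 / √449788596 = 8769 / 21208.2200 = 0.4135
t = r·√(n−2)/√(1−r²) = 0.4135·√11 / √(1−0.170982) = 1.371424 / 0.910504 = 1.506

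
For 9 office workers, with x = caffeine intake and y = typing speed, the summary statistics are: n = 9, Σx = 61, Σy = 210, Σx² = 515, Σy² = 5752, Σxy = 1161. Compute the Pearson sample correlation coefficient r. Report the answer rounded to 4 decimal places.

-0.8918

S_xy = nΣxy − ΣxΣy = 9·1161 − 61·210 = 10449 − 12810 = -2361
S_xx = nΣx² − (Σx)² = 9·515 − 61² = 4635 − 3721 = 914
S_yy = nΣy² − (Σy)² = 9·5752 − 210² = 51768 − 44100 = 7668
r = S_xy / √(S_xx·S_yy) = -2361 / √(914·7668) = -2361 / √7008552 = -2361 / 2647.3670 = -0.8918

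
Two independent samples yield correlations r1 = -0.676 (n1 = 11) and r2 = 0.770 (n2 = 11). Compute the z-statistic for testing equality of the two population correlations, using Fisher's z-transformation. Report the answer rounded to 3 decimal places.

z1 = atanh(-0.676) = -0.821711,  z2 = atanh(0.770) = 1.020328
SE = √(1/(n1−3) + 1/(n2−3)) = √(1/8 + 1/8) = √(0.1250000 + 0.1250000) = √0.2500000 = 0.500000
z = (z1 − z2)/SE = (-0.821711 − 1.020328) / 0.500000 = -1.842039 / 0.500000 = -3.684

-3.684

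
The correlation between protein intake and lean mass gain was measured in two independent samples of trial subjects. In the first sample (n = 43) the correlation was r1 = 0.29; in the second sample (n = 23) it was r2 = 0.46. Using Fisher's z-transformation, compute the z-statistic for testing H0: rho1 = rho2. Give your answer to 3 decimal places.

-0.726

Fisher z-transforms: z1 = atanh(0.29) = 0.298566, z2 = atanh(0.46) = 0.497311; difference d = -0.198745
Var(d) = 1/40 + 1/20 = 0.0250000 + 0.0500000 = 0.0750000
z = d/√Var(d) = -0.198745 / √0.0750000 = -0.198745 / 0.273861 = -0.726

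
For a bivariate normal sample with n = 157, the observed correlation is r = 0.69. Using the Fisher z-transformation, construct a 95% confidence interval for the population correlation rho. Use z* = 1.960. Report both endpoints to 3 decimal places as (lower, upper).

z_r = atanh(0.69) = 0.847956;  SE = 1/√(n−3) = 1/√154 = 0.080582
z-limits: 0.847956 ± 1.960·0.080582 = 0.847956 ± 0.157941 = [0.690015, 1.005897]
ρ-limits: (tanh 0.690015, tanh 1.005897) = (0.598, 0.764)

(0.598, 0.764)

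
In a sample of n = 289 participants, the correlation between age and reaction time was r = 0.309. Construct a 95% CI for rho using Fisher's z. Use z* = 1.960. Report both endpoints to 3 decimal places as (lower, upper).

(0.201, 0.410)

Fisher z: z_r = atanh(r) = ½·ln((1+0.309)/(1−0.309)) = 0.319439
SE(z) = 1/√(n−3) = 1/√286 = 0.059131
95% ⇒ z* = 1.960; margin = 1.960·0.059131 = 0.115897
CI on z-scale: (0.203542, 0.435336)
Back-transform: tanh(0.203542) = 0.200777, tanh(0.435336) = 0.409771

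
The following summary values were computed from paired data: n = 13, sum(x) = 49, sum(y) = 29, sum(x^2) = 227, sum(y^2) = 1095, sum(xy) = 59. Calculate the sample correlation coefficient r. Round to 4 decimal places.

-0.2410

S_xy = nΣxy − ΣxΣy = 13·59 − 49·29 = 767 − 1421 = -654
S_xx = nΣx² − (Σx)² = 13·227 − 49² = 2951 − 2401 = 550
S_yy = nΣy² − (Σy)² = 13·1095 − 29² = 14235 − 841 = 13394
r = S_xy / √(S_xx·S_yy) = -654 / √(550·13394) = -654 / √7366700 = -654 / 2714.1665 = -0.2410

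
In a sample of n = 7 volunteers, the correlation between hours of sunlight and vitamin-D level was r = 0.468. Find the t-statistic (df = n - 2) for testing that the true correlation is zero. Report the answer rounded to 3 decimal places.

1 − r² = 1 − 0.219024 = 0.780976;  √(1−r²) = 0.883728
√(n−2) = √5 = 2.236068
t = r·√(n−2)/√(1−r²) = 0.468 · 2.236068 / 0.883728 = 1.184

1.184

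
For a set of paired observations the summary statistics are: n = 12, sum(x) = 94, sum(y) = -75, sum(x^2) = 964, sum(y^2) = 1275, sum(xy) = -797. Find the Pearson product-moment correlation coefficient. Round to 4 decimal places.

-0.4890

S_xy = nΣxy − ΣxΣy = 12·(-797) − 94·(-75) = -9564 − (-7050) = -2514
S_xx = nΣx² − (Σx)² = 12·964 − 94² = 11568 − 8836 = 2732
S_yy = nΣy² − (Σy)² = 12·1275 − (-75)² = 15300 − 5625 = 9675
r = S_xy / √(S_xx·S_yy) = -2514 / √(2732·9675) = -2514 / √26432100 = -2514 / 5141.2158 = -0.4890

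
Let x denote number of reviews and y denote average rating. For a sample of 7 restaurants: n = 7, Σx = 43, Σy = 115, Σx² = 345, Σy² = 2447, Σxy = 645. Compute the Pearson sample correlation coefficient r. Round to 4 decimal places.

-0.2893

S_xy = nΣxy − ΣxΣy = 7·645 − 43·115 = 4515 − 4945 = -430
S_xx = nΣx² − (Σx)² = 7·345 − 43² = 2415 − 1849 = 566
S_yy = nΣy² − (Σy)² = 7·2447 − 115² = 17129 − 13225 = 3904
r = S_xy / √(S_xx·S_yy) = -430 / √(566·3904) = -430 / √2209664 = -430 / 1486.4939 = -0.2893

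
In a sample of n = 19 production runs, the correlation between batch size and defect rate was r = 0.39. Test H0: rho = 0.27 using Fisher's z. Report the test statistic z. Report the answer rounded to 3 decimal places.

Fisher z: atanh(0.39) = 0.411800, atanh(0.27) = 0.276864
z = (z_r − z_0)·√(n−3) = (0.411800 − 0.276864)·√16 = 0.134936 · 4.000000 = 0.540

0.540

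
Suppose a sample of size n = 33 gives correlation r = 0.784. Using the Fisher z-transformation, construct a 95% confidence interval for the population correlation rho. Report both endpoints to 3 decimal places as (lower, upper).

(0.603, 0.888)

z_r = atanh(0.784) = 1.055667;  SE = 1/√(n−3) = 1/√30 = 0.182574
z-limits: 1.055667 ± 1.960·0.182574 = 1.055667 ± 0.357845 = [0.697822, 1.413512]
ρ-limits: (tanh 0.697822, tanh 1.413512) = (0.603, 0.888)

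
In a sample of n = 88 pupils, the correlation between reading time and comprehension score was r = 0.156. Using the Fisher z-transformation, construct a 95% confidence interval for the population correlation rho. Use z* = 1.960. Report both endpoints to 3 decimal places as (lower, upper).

Fisher z: z_r = atanh(r) = ½·ln((1+0.156)/(1−0.156)) = 0.157284
SE(z) = 1/√(n−3) = 1/√85 = 0.108465
95% ⇒ z* = 1.960; margin = 1.960·0.108465 = 0.212591
CI on z-scale: (-0.055307, 0.369875)
Back-transform: tanh(-0.055307) = -0.055251, tanh(0.369875) = 0.353882

(-0.055, 0.354)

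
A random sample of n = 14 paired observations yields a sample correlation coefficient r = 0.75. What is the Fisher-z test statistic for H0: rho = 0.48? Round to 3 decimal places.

z_r = atanh(0.75) = 0.972955,  z_0 = atanh(0.48) = 0.522984
SE = 1/√(n−3) = 1/√11 = 0.301511
z = (z_r − z_0)/SE = (0.972955 − 0.522984) / 0.301511 = 0.449971 / 0.301511 = 1.492

1.492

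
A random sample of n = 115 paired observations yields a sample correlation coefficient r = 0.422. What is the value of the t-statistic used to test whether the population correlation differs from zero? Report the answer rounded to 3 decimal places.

4.948

1 − r² = 1 − 0.178084 = 0.821916;  √(1−r²) = 0.906596
√(n−2) = √113 = 10.630146
t = r·√(n−2)/√(1−r²) = 0.422 · 10.630146 / 0.906596 = 4.948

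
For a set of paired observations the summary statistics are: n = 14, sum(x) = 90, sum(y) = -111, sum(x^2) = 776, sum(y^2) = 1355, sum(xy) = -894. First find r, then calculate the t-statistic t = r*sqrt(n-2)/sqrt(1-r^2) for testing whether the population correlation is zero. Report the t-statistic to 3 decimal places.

Numerator: nΣxy − (Σx)(Σy) = 14·(-894) − (90)(-111) = -2526
Denominator: √[(nΣx²−(Σx)²)(nΣy²−(Σy)²)]
  nΣx²−(Σx)² = 14·776 − 8100 = 2764;  nΣy²−(Σy)² = 14·1355 − 12321 = 6649
  √(2764·6649) = √18377836 = 4286.9378
r = -2526 / 4286.9378 = -0.5892
t = r·√(n−2)/√(1−r²) = -0.5892·√12 / √(1−0.347157) = -2.041049 / 0.807987 = -2.526

-2.526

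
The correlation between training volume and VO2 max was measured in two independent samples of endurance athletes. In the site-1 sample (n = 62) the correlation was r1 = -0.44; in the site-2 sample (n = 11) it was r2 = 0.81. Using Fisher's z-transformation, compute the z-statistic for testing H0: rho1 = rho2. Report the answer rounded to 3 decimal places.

z1 = atanh(-0.44) = -0.472231,  z2 = atanh(0.81) = 1.127029
SE = √(1/(n1−3) + 1/(n2−3)) = √(1/59 + 1/8) = √(0.0169492 + 0.1250000) = √0.1419492 = 0.376761
z = (z1 − z2)/SE = (-0.472231 − 1.127029) / 0.376761 = -1.599260 / 0.376761 = -4.245

-4.245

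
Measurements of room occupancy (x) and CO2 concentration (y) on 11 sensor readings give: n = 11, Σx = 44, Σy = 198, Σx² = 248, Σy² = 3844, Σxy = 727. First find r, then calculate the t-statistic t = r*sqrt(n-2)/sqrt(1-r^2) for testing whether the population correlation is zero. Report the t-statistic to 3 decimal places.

Numerator: nΣxy − (Σx)(Σy) = 11·727 − (44)(198) = -715
Denominator: √[(nΣx²−(Σx)²)(nΣy²−(Σy)²)]
  nΣx²−(Σx)² = 11·248 − 1936 = 792;  nΣy²−(Σy)² = 11·3844 − 39204 = 3080
  √(792·3080) = √2439360 = 1561.8451
r = -715 / 1561.8451 = -0.4578
t = r·√(n−2)/√(1−r²) = -0.4578·√9 / √(1−0.209581) = -1.373400 / 0.889055 = -1.545

-1.545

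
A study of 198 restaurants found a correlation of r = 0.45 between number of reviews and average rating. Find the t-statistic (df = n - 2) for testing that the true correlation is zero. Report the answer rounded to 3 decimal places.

1 − r² = 1 − 0.2025 = 0.7975;  √(1−r²) = 0.893029
√(n−2) = √196 = 14.000000
t = r·√(n−2)/√(1−r²) = 0.45 · 14.000000 / 0.893029 = 7.055

7.055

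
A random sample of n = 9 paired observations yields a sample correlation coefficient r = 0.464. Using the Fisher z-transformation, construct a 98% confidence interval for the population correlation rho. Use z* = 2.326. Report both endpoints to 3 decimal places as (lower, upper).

(-0.420, 0.896)

Fisher z: z_r = atanh(r) = ½·ln((1+0.464)/(1−0.464)) = 0.502397
SE(z) = 1/√(n−3) = 1/√6 = 0.408248
98% ⇒ z* = 2.326; margin = 2.326·0.408248 = 0.949585
CI on z-scale: (-0.447188, 1.451982)
Back-transform: tanh(-0.447188) = -0.419585, tanh(1.451982) = 0.896084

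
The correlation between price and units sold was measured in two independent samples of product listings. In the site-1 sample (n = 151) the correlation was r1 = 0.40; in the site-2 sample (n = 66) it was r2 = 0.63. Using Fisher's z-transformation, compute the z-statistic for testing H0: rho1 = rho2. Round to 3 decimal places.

z1 = atanh(0.40) = 0.423649,  z2 = atanh(0.63) = 0.741416
SE = √(1/(n1−3) + 1/(n2−3)) = √(1/148 + 1/63) = √(0.0067568 + 0.0158730) = √0.0226298 = 0.150432
z = (z1 − z2)/SE = (0.423649 − 0.741416) / 0.150432 = -0.317767 / 0.150432 = -2.112

-2.112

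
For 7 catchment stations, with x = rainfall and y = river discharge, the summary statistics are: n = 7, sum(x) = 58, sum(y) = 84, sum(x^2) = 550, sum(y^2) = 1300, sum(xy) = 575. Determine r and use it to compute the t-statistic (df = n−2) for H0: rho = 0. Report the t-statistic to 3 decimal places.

Numerator: nΣxy − (Σx)(Σy) = 7·575 − (58)(84) = -847
Denominator: √[(nΣx²−(Σx)²)(nΣy²−(Σy)²)]
  nΣx²−(Σx)² = 7·550 − 3364 = 486;  nΣy²−(Σy)² = 7·1300 − 7056 = 2044
  √(486·2044) = √993384 = 996.6865
r = -847 / 996.6865 = -0.8498
t = r·√(n−2)/√(1−r²) = -0.8498·√5 / √(1−0.722160) = -1.900211 / 0.527105 = -3.605

-3.605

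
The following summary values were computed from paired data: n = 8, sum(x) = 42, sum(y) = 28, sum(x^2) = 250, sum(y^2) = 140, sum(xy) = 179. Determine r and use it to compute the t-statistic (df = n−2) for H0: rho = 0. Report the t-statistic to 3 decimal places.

5.346

Numerator: nΣxy − (Σx)(Σy) = 8·179 − (42)(28) = 256
Denominator: √[(nΣx²−(Σx)²)(nΣy²−(Σy)²)]
  nΣx²−(Σx)² = 8·250 − 1764 = 236;  nΣy²−(Σy)² = 8·140 − 784 = 336
  √(236·336) = √79296 = 281.5955
r = 256 / 281.5955 = 0.9091
t = r·√(n−2)/√(1−r²) = 0.9091·√6 / √(1−0.826463) = 2.226831 / 0.416578 = 5.346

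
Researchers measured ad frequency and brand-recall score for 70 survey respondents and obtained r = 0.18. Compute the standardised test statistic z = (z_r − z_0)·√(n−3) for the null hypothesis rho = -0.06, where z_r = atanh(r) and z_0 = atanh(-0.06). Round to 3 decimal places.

1.981

Fisher z: atanh(0.18) = 0.181983, atanh(-0.06) = -0.060072
z = (z_r − z_0)·√(n−3) = (0.181983 − (-0.060072))·√67 = 0.242055 · 8.185353 = 1.981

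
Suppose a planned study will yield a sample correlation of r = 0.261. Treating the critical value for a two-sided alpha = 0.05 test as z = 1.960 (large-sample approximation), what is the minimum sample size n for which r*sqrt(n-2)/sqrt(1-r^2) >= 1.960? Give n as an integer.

Need r·√(n−2)/√(1−r²) ≥ 1.960
√(n−2) ≥ 1.960·√(1−0.068121) / 0.261 = 1.960·0.965339 / 0.261 = 7.2493
n−2 ≥ 52.5524  ⇒  n ≥ 54.5524
Smallest integer n = 55

55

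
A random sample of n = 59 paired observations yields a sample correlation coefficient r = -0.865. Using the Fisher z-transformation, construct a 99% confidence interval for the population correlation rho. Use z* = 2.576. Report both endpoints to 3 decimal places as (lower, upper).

z_r = atanh(-0.865) = -1.312871;  SE = 1/√(n−3) = 1/√56 = 0.133631
z-limits: -1.312871 ± 2.576·0.133631 = -1.312871 ± 0.344233 = [-1.657104, -0.968638]
ρ-limits: (tanh -1.657104, tanh -0.968638) = (-0.930, -0.748)

(-0.930, -0.748)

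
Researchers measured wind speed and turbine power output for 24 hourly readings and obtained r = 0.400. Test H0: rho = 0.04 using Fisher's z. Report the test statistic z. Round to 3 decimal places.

z_r = atanh(0.400) = 0.423649,  z_0 = atanh(0.04) = 0.040021
SE = 1/√(n−3) = 1/√21 = 0.218218
z = (z_r − z_0)/SE = (0.423649 − 0.040021) / 0.218218 = 0.383628 / 0.218218 = 1.758

1.758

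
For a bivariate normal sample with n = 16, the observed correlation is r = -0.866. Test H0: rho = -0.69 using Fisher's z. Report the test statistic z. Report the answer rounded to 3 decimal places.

Fisher z: atanh(-0.866) = -1.316856, atanh(-0.69) = -0.847956
z = (z_r − z_0)·√(n−3) = (-1.316856 − (-0.847956))·√13 = -0.468900 · 3.605551 = -1.691

-1.691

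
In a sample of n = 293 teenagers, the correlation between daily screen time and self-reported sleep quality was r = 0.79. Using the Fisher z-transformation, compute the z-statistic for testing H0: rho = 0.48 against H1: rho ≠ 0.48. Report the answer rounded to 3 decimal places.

9.340

Fisher z: atanh(0.79) = 1.071432, atanh(0.48) = 0.522984
z = (z_r − z_0)·√(n−3) = (1.071432 − 0.522984)·√290 = 0.548448 · 17.029386 = 9.340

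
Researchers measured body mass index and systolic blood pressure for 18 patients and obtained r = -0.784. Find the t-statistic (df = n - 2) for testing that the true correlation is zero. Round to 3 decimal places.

-5.052

1 − r² = 1 − 0.614656 = 0.385344;  √(1−r²) = 0.620761
√(n−2) = √16 = 4.000000
t = r·√(n−2)/√(1−r²) = -0.784 · 4.000000 / 0.620761 = -5.052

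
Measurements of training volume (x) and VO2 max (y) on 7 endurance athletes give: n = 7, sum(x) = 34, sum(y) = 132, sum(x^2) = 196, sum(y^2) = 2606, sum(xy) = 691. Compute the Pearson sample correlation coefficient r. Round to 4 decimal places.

Numerator: nΣxy − (Σx)(Σy) = 7·691 − (34)(132) = 349
Denominator: √[(nΣx²−(Σx)²)(nΣy²−(Σy)²)]
  nΣx²−(Σx)² = 7·196 − 1156 = 216;  nΣy²−(Σy)² = 7·2606 − 17424 = 818
  √(216·818) = √176688 = 420.3427
r = 349 / 420.3427 = 0.8303

0.8303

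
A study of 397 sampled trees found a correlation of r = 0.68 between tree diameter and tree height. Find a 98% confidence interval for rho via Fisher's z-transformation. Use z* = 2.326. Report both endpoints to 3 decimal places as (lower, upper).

(0.612, 0.738)

z_r = atanh(0.68) = 0.829114;  SE = 1/√(n−3) = 1/√394 = 0.050379
z-limits: 0.829114 ± 2.326·0.050379 = 0.829114 ± 0.117182 = [0.711932, 0.946296]
ρ-limits: (tanh 0.711932, tanh 0.946296) = (0.612, 0.738)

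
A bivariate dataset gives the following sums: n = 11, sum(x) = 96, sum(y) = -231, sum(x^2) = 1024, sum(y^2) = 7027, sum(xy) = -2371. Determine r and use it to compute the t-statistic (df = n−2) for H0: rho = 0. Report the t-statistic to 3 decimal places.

-2.016

Numerator: nΣxy − (Σx)(Σy) = 11·(-2371) − (96)(-231) = -3905
Denominator: √[(nΣx²−(Σx)²)(nΣy²−(Σy)²)]
  nΣx²−(Σx)² = 11·1024 − 9216 = 2048;  nΣy²−(Σy)² = 11·7027 − 53361 = 23936
  √(2048·23936) = √49020928 = 7001.4947
r = -3905 / 7001.4947 = -0.5577
t = r·√(n−2)/√(1−r²) = -0.5577·√9 / √(1−0.311029) = -1.673100 / 0.830043 = -2.016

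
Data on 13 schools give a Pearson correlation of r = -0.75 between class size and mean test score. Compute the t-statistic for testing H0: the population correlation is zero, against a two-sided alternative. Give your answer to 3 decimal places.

-3.761

1 − r² = 1 − 0.5625 = 0.4375;  √(1−r²) = 0.661438
√(n−2) = √11 = 3.316625
t = r·√(n−2)/√(1−r²) = -0.75 · 3.316625 / 0.661438 = -3.761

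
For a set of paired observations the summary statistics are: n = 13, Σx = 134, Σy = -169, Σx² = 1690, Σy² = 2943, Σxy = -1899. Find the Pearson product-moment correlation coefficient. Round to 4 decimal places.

Numerator: nΣxy − (Σx)(Σy) = 13·(-1899) − (134)(-169) = -2041
Denominator: √[(nΣx²−(Σx)²)(nΣy²−(Σy)²)]
  nΣx²−(Σx)² = 13·1690 − 17956 = 4014;  nΣy²−(Σy)² = 13·2943 − 28561 = 9698
  √(4014·9698) = √38927772 = 6239.2125
r = -2041 / 6239.2125 = -0.3271

-0.3271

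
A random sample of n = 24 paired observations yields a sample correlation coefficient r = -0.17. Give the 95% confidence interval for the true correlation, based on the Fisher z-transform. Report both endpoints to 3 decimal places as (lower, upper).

Fisher z: z_r = atanh(r) = ½·ln((1+(-0.17))/(1−(-0.17))) = -0.171667
SE(z) = 1/√(n−3) = 1/√21 = 0.218218
95% ⇒ z* = 1.960; margin = 1.960·0.218218 = 0.427707
CI on z-scale: (-0.599374, 0.256040)
Back-transform: tanh(-0.599374) = -0.536604, tanh(0.256040) = 0.250588

(-0.537, 0.251)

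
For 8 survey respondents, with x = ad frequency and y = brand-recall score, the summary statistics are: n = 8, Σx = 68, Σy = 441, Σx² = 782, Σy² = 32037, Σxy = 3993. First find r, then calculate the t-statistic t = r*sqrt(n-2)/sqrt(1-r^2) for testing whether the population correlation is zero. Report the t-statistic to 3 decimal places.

Numerator: nΣxy − (Σx)(Σy) = 8·3993 − (68)(441) = 1956
Denominator: √[(nΣx²−(Σx)²)(nΣy²−(Σy)²)]
  nΣx²−(Σx)² = 8·782 − 4624 = 1632;  nΣy²−(Σy)² = 8·32037 − 194481 = 61815
  √(1632·61815) = √100882080 = 10044.0072
r = 1956 / 10044.0072 = 0.1947
t = r·√(n−2)/√(1−r²) = 0.1947·√6 / √(1−0.037908) = 0.476916 / 0.980863 = 0.486

0.486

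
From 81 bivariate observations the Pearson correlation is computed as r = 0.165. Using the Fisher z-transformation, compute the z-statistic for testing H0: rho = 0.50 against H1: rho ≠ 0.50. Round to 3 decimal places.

z_r = atanh(0.165) = 0.166522,  z_0 = atanh(0.50) = 0.549306
SE = 1/√(n−3) = 1/√78 = 0.113228
z = (z_r − z_0)/SE = (0.166522 − 0.549306) / 0.113228 = -0.382784 / 0.113228 = -3.381

-3.381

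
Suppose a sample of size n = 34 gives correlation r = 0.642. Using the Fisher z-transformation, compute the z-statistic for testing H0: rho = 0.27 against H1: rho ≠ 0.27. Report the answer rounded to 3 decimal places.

Fisher z: atanh(0.642) = 0.761569, atanh(0.27) = 0.276864
z = (z_r − z_0)·√(n−3) = (0.761569 − 0.276864)·√31 = 0.484705 · 5.567764 = 2.699

2.699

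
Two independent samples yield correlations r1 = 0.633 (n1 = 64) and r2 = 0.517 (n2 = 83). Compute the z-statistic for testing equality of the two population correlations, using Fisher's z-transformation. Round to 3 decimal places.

Fisher z-transforms: z1 = atanh(0.633) = 0.746406, z2 = atanh(0.517) = 0.572237; difference d = 0.174169
Var(d) = 1/61 + 1/80 = 0.0163934 + 0.0125000 = 0.0288934
z = d/√Var(d) = 0.174169 / √0.0288934 = 0.174169 / 0.169981 = 1.025

1.025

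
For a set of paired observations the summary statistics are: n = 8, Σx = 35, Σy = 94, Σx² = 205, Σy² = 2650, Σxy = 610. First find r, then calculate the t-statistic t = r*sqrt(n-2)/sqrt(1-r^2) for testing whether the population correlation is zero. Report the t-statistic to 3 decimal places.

2.414

Numerator: nΣxy − (Σx)(Σy) = 8·610 − (35)(94) = 1590
Denominator: √[(nΣx²−(Σx)²)(nΣy²−(Σy)²)]
  nΣx²−(Σx)² = 8·205 − 1225 = 415;  nΣy²−(Σy)² = 8·2650 − 8836 = 12364
  √(415·12364) = √5131060 = 2265.1843
r = 1590 / 2265.1843 = 0.7019
t = r·√(n−2)/√(1−r²) = 0.7019·√6 / √(1−0.492664) = 1.719297 / 0.712275 = 2.414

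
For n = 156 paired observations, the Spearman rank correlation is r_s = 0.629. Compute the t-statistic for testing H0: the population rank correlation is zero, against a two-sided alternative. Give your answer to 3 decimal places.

t = r_s·√(n−2) / √(1−r_s²) with r_s = 0.629, n = 156
  = 0.629·√154 / √(1 − 0.395641)
  = 0.629·12.409674 / 0.777405
  = 7.805685 / 0.777405 = 10.041

10.041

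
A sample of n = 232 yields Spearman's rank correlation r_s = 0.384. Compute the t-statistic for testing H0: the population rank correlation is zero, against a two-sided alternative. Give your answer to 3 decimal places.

t = r_s·√(n−2) / √(1−r_s²) with r_s = 0.384, n = 232
  = 0.384·√230 / √(1 − 0.147456)
  = 0.384·15.165751 / 0.923333
  = 5.823648 / 0.923333 = 6.307

6.307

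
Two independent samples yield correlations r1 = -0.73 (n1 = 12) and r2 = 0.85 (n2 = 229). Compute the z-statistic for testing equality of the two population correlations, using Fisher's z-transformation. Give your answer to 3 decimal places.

-6.428

z1 = atanh(-0.73) = -0.928727,  z2 = atanh(0.85) = 1.256153
SE = √(1/(n1−3) + 1/(n2−3)) = √(1/9 + 1/226) = √(0.1111111 + 0.0044248) = √0.1155359 = 0.339906
z = (z1 − z2)/SE = (-0.928727 − 1.256153) / 0.339906 = -2.184880 / 0.339906 = -6.428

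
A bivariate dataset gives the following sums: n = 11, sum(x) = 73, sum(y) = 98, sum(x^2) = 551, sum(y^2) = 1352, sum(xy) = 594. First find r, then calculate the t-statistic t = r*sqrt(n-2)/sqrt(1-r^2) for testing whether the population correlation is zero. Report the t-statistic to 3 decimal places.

Numerator: nΣxy − (Σx)(Σy) = 11·594 − (73)(98) = -620
Denominator: √[(nΣx²−(Σx)²)(nΣy²−(Σy)²)]
  nΣx²−(Σx)² = 11·551 − 5329 = 732;  nΣy²−(Σy)² = 11·1352 − 9604 = 5268
  √(732·5268) = √3856176 = 1963.7148
r = -620 / 1963.7148 = -0.3157
t = r·√(n−2)/√(1−r²) = -0.3157·√9 / √(1−0.099666) = -0.947100 / 0.948859 = -0.998

-0.998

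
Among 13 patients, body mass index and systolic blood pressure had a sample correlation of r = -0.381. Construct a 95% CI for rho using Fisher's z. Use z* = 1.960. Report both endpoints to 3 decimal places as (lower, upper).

Fisher z: z_r = atanh(r) = ½·ln((1+(-0.381))/(1−(-0.381))) = -0.401229
SE(z) = 1/√(n−3) = 1/√10 = 0.316228
95% ⇒ z* = 1.960; margin = 1.960·0.316228 = 0.619807
CI on z-scale: (-1.021036, 0.218578)
Back-transform: tanh(-1.021036) = -0.770288, tanh(0.218578) = 0.215162

(-0.770, 0.215)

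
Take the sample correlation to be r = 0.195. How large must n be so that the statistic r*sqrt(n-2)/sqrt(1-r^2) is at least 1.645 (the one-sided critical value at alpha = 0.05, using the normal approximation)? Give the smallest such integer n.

Need r·√(n−2)/√(1−r²) ≥ 1.645
√(n−2) ≥ 1.645·√(1−0.038025) / 0.195 = 1.645·0.980803 / 0.195 = 8.2740
n−2 ≥ 68.4591  ⇒  n ≥ 70.4591
Smallest integer n = 71

71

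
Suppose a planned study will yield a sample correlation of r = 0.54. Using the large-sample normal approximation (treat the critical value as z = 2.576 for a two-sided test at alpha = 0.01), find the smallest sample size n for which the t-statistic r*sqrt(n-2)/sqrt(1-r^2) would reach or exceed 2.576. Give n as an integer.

19

r√(n−2)/√(1−r²) ≥ 2.576  ⇔  n−2 ≥ (2.576)²·(1−r²)/r²
(1−r²)/r² = (1−0.2916)/0.2916 = 2.4294
n ≥ 2 + 6.635776·2.4294 = 2 + 16.1210 = 18.1210
⌈18.1210⌉ = 19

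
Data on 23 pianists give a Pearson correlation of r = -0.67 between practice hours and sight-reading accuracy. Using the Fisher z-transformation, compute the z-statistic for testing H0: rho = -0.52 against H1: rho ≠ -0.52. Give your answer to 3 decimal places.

z_r = atanh(-0.67) = -0.810743,  z_0 = atanh(-0.52) = -0.576340
SE = 1/√(n−3) = 1/√20 = 0.223607
z = (z_r − z_0)/SE = (-0.810743 − (-0.576340)) / 0.223607 = -0.234403 / 0.223607 = -1.048

-1.048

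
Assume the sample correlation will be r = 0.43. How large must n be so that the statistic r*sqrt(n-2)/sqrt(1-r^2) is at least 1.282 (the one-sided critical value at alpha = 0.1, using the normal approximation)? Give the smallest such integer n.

10

Need r·√(n−2)/√(1−r²) ≥ 1.282
√(n−2) ≥ 1.282·√(1−0.1849) / 0.43 = 1.282·0.902829 / 0.43 = 2.6917
n−2 ≥ 7.2452  ⇒  n ≥ 9.2452
Smallest integer n = 10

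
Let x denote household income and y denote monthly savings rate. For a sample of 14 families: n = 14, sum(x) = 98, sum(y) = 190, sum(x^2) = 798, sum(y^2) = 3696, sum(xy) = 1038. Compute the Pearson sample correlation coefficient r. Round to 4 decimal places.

S_xy = nΣxy − ΣxΣy = 14·1038 − 98·190 = 14532 − 18620 = -4088
S_xx = nΣx² − (Σx)² = 14·798 − 98² = 11172 − 9604 = 1568
S_yy = nΣy² − (Σy)² = 14·3696 − 190² = 51744 − 36100 = 15644
r = S_xy / √(S_xx·S_yy) = -4088 / √(1568·15644) = -4088 / √24529792 = -4088 / 4952.7560 = -0.8254

-0.8254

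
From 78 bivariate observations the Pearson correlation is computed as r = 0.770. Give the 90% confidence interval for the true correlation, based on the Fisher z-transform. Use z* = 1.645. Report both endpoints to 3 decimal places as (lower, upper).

z_r = atanh(0.770) = 1.020328;  SE = 1/√(n−3) = 1/√75 = 0.115470
z-limits: 1.020328 ± 1.645·0.115470 = 1.020328 ± 0.189948 = [0.830380, 1.210276]
ρ-limits: (tanh 0.830380, tanh 1.210276) = (0.681, 0.837)

(0.681, 0.837)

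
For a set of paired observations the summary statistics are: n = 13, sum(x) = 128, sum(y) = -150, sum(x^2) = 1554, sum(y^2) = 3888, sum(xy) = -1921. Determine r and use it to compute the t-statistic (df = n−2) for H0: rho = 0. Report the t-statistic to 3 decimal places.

-2.230

Numerator: nΣxy − (Σx)(Σy) = 13·(-1921) − (128)(-150) = -5773
Denominator: √[(nΣx²−(Σx)²)(nΣy²−(Σy)²)]
  nΣx²−(Σx)² = 13·1554 − 16384 = 3818;  nΣy²−(Σy)² = 13·3888 − 22500 = 28044
  √(3818·28044) = √107071992 = 10347.5597
r = -5773 / 10347.5597 = -0.5579
t = r·√(n−2)/√(1−r²) = -0.5579·√11 / √(1−0.311252) = -1.850345 / 0.829908 = -2.230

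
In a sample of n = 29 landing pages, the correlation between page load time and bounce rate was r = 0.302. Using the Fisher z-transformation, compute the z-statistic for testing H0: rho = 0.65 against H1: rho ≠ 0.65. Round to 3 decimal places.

-2.364

z_r = atanh(0.302) = 0.311719,  z_0 = atanh(0.65) = 0.775299
SE = 1/√(n−3) = 1/√26 = 0.196116
z = (z_r − z_0)/SE = (0.311719 − 0.775299) / 0.196116 = -0.463580 / 0.196116 = -2.364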